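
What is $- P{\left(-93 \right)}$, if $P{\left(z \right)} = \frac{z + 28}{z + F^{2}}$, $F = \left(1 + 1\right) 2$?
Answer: $- \frac{65}{77} \approx -0.84416$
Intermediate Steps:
$F = 4$ ($F = 2 \cdot 2 = 4$)
$P{\left(z \right)} = \frac{28 + z}{16 + z}$ ($P{\left(z \right)} = \frac{z + 28}{z + 4^{2}} = \frac{28 + z}{z + 16} = \frac{28 + z}{16 + z}$)
$- P{\left(-93 \right)} = - \frac{28 - 93}{16 - 93} = - \frac{-65}{-77} = - \frac{\left(-1\right) \left(-65\right)}{77} = \left(-1\right) \frac{65}{77} = - \frac{65}{77}$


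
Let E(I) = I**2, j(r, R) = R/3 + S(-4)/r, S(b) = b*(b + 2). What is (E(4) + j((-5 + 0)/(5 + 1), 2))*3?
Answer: 106/5 ≈ 21.200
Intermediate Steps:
S(b) = b*(2 + b)
j(r, R) = 8/r + R/3 (j(r, R) = R/3 + (-4*(2 - 4))/r = R*(1/3) + (-4*(-2))/r = R/3 + 8/r = 8/r + R/3)
(E(4) + j((-5 + 0)/(5 + 1), 2))*3 = (4**2 + (8/(((-5 + 0)/(5 + 1))) + (1/3)*2))*3 = (16 + (8/((-5/6)) + 2/3))*3 = (16 + (8/((-5*1/6)) + 2/3))*3 = (16 + (8/(-5/6) + 2/3))*3 = (16 + (8*(-6/5) + 2/3))*3 = (16 + (-48/5 + 2/3))*3 = (16 - 134/15)*3 = (106/15)*3 = 106/5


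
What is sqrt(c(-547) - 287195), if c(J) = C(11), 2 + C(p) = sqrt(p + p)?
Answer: sqrt(-287197 + sqrt(22)) ≈ 535.9*I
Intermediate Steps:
C(p) = -2 + sqrt(2)*sqrt(p) (C(p) = -2 + sqrt(p + p) = -2 + sqrt(2*p) = -2 + sqrt(2)*sqrt(p))
c(J) = -2 + sqrt(22) (c(J) = -2 + sqrt(2)*sqrt(11) = -2 + sqrt(22))
sqrt(c(-547) - 287195) = sqrt((-2 + sqrt(22)) - 287195) = sqrt(-287197 + sqrt(22))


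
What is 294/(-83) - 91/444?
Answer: -138089/36852 ≈ -3.7471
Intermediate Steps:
294/(-83) - 91/444 = 294*(-1/83) - 91*1/444 = -294/83 - 91/444 = -138089/36852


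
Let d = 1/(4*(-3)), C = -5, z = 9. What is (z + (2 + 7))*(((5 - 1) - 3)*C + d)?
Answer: -183/2 ≈ -91.500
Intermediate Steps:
d = -1/12 (d = 1/(-12) = -1/12 ≈ -0.083333)
(z + (2 + 7))*(((5 - 1) - 3)*C + d) = (9 + (2 + 7))*(((5 - 1) - 3)*(-5) - 1/12) = (9 + 9)*((4 - 3)*(-5) - 1/12) = 18*(1*(-5) - 1/12) = 18*(-5 - 1/12) = 18*(-61/12) = -183/2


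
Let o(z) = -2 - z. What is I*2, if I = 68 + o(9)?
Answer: 114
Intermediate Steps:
I = 57 (I = 68 + (-2 - 1*9) = 68 + (-2 - 9) = 68 - 11 = 57)
I*2 = 57*2 = 114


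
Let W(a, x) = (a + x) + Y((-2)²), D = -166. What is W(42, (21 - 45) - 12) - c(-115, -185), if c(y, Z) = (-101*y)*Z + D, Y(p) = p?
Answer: 2148951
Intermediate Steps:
c(y, Z) = -166 - 101*Z*y (c(y, Z) = (-101*y)*Z - 166 = -101*Z*y - 166 = -166 - 101*Z*y)
W(a, x) = 4 + a + x (W(a, x) = (a + x) + (-2)² = (a + x) + 4 = 4 + a + x)
W(42, (21 - 45) - 12) - c(-115, -185) = (4 + 42 + ((21 - 45) - 12)) - (-166 - 101*(-185)*(-115)) = (4 + 42 + (-24 - 12)) - (-166 - 2148775) = (4 + 42 - 36) - 1*(-2148941) = 10 + 2148941 = 2148951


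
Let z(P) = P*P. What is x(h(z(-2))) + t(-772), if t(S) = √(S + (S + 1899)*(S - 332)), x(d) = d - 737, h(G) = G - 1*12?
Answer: -745 + 2*I*√311245 ≈ -745.0 + 1115.8*I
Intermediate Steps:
z(P) = P²
h(G) = -12 + G (h(G) = G - 12 = -12 + G)
x(d) = -737 + d
t(S) = √(S + (-332 + S)*(1899 + S)) (t(S) = √(S + (1899 + S)*(-332 + S)) = √(S + (-332 + S)*(1899 + S)))
x(h(z(-2))) + t(-772) = (-737 + (-12 + (-2)²)) + √(-630468 + (-772)² + 1568*(-772)) = (-737 + (-12 + 4)) + √(-630468 + 595984 - 1210496) = (-737 - 8) + √(-1244980) = -745 + 2*I*√311245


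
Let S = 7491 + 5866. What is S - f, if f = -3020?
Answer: 16377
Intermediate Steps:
S = 13357
S - f = 13357 - 1*(-3020) = 13357 + 3020 = 16377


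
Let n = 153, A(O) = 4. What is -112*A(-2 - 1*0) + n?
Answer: -295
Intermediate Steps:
-112*A(-2 - 1*0) + n = -112*4 + 153 = -448 + 153 = -295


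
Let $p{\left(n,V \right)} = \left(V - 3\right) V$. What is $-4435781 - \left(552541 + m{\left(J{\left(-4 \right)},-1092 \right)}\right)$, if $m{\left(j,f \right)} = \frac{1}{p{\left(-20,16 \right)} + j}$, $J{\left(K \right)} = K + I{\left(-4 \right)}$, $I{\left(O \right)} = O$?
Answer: $- \frac{997664401}{200} \approx -4.9883 \cdot 10^{6}$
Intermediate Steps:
$p{\left(n,V \right)} = V \left(-3 + V\right)$ ($p{\left(n,V \right)} = \left(-3 + V\right) V = V \left(-3 + V\right)$)
$J{\left(K \right)} = -4 + K$ ($J{\left(K \right)} = K - 4 = -4 + K$)
$m{\left(j,f \right)} = \frac{1}{208 + j}$ ($m{\left(j,f \right)} = \frac{1}{16 \left(-3 + 16\right) + j} = \frac{1}{16 \cdot 13 + j} = \frac{1}{208 + j}$)
$-4435781 - \left(552541 + m{\left(J{\left(-4 \right)},-1092 \right)}\right) = -4435781 - \left(552541 + \frac{1}{208 - 8}\right) = -4435781 - \left(552541 + \frac{1}{200}\right) = -4435781 - \frac{110508201}{200} = - \frac{997664401}{200}$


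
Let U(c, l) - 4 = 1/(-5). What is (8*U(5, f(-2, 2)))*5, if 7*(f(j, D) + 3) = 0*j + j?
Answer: 152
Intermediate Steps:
f(j, D) = -3 + j/7 (f(j, D) = -3 + (0*j + j)/7 = -3 + (0 + j)/7 = -3 + j/7)
U(c, l) = 19/5 (U(c, l) = 4 + 1/(-5) = 4 - 1/5 = 19/5)
(8*U(5, f(-2, 2)))*5 = (8*(19/5))*5 = (152/5)*5 = 152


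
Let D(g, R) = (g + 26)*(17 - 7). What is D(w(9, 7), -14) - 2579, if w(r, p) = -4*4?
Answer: -2479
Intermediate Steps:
w(r, p) = -16
D(g, R) = 260 + 10*g (D(g, R) = (26 + g)*10 = 260 + 10*g)
D(w(9, 7), -14) - 2579 = (260 + 10*(-16)) - 2579 = (260 - 160) - 2579 = 100 - 2579 = -2479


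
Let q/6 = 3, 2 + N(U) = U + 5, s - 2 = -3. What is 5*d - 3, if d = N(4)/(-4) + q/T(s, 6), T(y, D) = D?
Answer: 13/4 ≈ 3.2500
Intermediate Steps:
s = -1 (s = 2 - 3 = -1)
N(U) = 3 + U (N(U) = -2 + (U + 5) = -2 + (5 + U) = 3 + U)
q = 18 (q = 6*3 = 18)
d = 5/4 (d = (3 + 4)/(-4) + 18/6 = 7*(-1/4) + 18*(1/6) = -7/4 + 3 = 5/4 ≈ 1.2500)
5*d - 3 = 5*(5/4) - 3 = 25/4 - 3 = 13/4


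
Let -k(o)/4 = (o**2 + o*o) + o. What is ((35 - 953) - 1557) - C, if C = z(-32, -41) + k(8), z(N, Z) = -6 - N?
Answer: -1957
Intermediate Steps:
k(o) = -8*o**2 - 4*o (k(o) = -4*((o**2 + o*o) + o) = -4*((o**2 + o**2) + o) = -4*(2*o**2 + o) = -4*(o + 2*o**2) = -8*o**2 - 4*o)
C = -518 (C = (-6 - 1*(-32)) - 4*8*(1 + 2*8) = (-6 + 32) - 4*8*(1 + 16) = 26 - 4*8*17 = 26 - 544 = -518)
((35 - 953) - 1557) - C = ((35 - 953) - 1557) - 1*(-518) = (-918 - 1557) + 518 = -2475 + 518 = -1957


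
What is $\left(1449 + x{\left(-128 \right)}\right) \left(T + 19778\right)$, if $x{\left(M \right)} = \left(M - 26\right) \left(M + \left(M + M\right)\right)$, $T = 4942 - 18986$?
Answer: $347394390$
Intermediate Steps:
$T = -14044$ ($T = 4942 - 18986 = -14044$)
$x{\left(M \right)} = 3 M \left(-26 + M\right)$ ($x{\left(M \right)} = \left(-26 + M\right) \left(M + 2 M\right) = \left(-26 + M\right) 3 M = 3 M \left(-26 + M\right)$)
$\left(1449 + x{\left(-128 \right)}\right) \left(T + 19778\right) = \left(1449 + 3 \left(-128\right) \left(-26 - 128\right)\right) \left(-14044 + 19778\right) = \left(1449 + 3 \left(-128\right) \left(-154\right)\right) 5734 = \left(1449 + 59136\right) 5734 = 60585 \cdot 5734 = 347394390$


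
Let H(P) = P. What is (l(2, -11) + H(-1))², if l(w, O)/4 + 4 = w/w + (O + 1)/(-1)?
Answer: 729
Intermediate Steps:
l(w, O) = -16 - 4*O (l(w, O) = -16 + 4*(w/w + (O + 1)/(-1)) = -16 + 4*(1 + (1 + O)*(-1)) = -16 + 4*(1 + (-1 - O)) = -16 + 4*(-O) = -16 - 4*O)
(l(2, -11) + H(-1))² = ((-16 - 4*(-11)) - 1)² = ((-16 + 44) - 1)² = (28 - 1)² = 27² = 729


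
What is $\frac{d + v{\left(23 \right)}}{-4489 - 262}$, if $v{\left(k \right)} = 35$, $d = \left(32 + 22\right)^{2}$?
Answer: $- \frac{2951}{4751} \approx -0.62113$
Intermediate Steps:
$d = 2916$ ($d = 54^{2} = 2916$)
$\frac{d + v{\left(23 \right)}}{-4489 - 262} = \frac{2916 + 35}{-4489 - 262} = \frac{2951}{-4751} = 2951 \left(- \frac{1}{4751}\right) = - \frac{2951}{4751}$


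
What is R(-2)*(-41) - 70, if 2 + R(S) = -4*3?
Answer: 504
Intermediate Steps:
R(S) = -14 (R(S) = -2 - 4*3 = -2 - 12 = -14)
R(-2)*(-41) - 70 = -14*(-41) - 70 = 574 - 70 = 504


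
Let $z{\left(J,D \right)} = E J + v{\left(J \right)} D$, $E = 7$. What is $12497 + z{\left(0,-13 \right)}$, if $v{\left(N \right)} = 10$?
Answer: $12367$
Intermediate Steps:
$z{\left(J,D \right)} = 7 J + 10 D$
$12497 + z{\left(0,-13 \right)} = 12497 + \left(7 \cdot 0 + 10 \left(-13\right)\right) = 12497 + \left(0 - 130\right) = 12497 - 130 = 12367$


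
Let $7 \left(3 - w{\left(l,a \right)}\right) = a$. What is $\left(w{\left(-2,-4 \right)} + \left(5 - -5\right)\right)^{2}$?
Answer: $\frac{9025}{49} \approx 184.18$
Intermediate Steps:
$w{\left(l,a \right)} = 3 - \frac{a}{7}$
$\left(w{\left(-2,-4 \right)} + \left(5 - -5\right)\right)^{2} = \left(\left(3 - - \frac{4}{7}\right) + \left(5 - -5\right)\right)^{2} = \left(\left(3 + \frac{4}{7}\right) + \left(5 + 5\right)\right)^{2} = \left(\frac{25}{7} + 10\right)^{2} = \left(\frac{95}{7}\right)^{2} = \frac{9025}{49}$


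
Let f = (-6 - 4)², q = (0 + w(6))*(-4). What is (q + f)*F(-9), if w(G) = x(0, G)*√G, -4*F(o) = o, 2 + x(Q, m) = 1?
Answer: 225 + 9*√6 ≈ 247.05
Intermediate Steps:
x(Q, m) = -1 (x(Q, m) = -2 + 1 = -1)
F(o) = -o/4
w(G) = -√G
q = 4*√6 (q = (0 - √6)*(-4) = -√6*(-4) = 4*√6 ≈ 9.7980)
f = 100 (f = (-10)² = 100)
(q + f)*F(-9) = (4*√6 + 100)*(-¼*(-9)) = (100 + 4*√6)*(9/4) = 225 + 9*√6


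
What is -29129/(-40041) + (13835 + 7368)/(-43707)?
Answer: 141383960/583357329 ≈ 0.24236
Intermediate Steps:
-29129/(-40041) + (13835 + 7368)/(-43707) = -29129*(-1/40041) + 21203*(-1/43707) = 29129/40041 - 21203/43707 = 141383960/583357329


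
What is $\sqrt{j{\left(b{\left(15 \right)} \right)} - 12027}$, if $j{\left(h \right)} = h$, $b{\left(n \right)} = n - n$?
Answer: $i \sqrt{12027} \approx 109.67 i$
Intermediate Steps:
$b{\left(n \right)} = 0$
$\sqrt{j{\left(b{\left(15 \right)} \right)} - 12027} = \sqrt{0 - 12027} = \sqrt{-12027} = i \sqrt{12027}$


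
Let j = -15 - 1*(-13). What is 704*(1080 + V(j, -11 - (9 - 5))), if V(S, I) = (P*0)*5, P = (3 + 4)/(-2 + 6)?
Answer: 760320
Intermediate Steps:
P = 7/4 ≈ 1.7500
j = -2 (j = -15 + 13 = -2)
V(S, I) = 0 (V(S, I) = ((7/4)*0)*5 = 0*5 = 0)
704*(1080 + V(j, -11 - (9 - 5))) = 704*(1080 + 0) = 704*1080 = 760320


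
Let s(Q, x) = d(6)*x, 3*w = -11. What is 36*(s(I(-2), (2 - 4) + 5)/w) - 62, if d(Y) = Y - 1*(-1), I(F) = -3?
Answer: -2950/11 ≈ -268.18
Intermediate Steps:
w = -11/3 (w = (1/3)*(-11) = -11/3 ≈ -3.6667)
d(Y) = 1 + Y (d(Y) = Y + 1 = 1 + Y)
s(Q, x) = 7*x (s(Q, x) = (1 + 6)*x = 7*x)
36*(s(I(-2), (2 - 4) + 5)/w) - 62 = 36*((7*((2 - 4) + 5))/(-11/3)) - 62 = 36*((7*(-2 + 5))*(-3/11)) - 62 = 36*((7*3)*(-3/11)) - 62 = 36*(21*(-3/11)) - 62 = 36*(-63/11) - 62 = -2268/11 - 62 = -2950/11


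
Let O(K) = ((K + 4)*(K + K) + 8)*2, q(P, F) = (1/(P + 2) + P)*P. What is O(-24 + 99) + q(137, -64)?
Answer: 5905552/139 ≈ 42486.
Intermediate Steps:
q(P, F) = P*(P + 1/(2 + P)) (q(P, F) = (1/(2 + P) + P)*P = (P + 1/(2 + P))*P = P*(P + 1/(2 + P)))
O(K) = 16 + 4*K*(4 + K) (O(K) = ((4 + K)*(2*K) + 8)*2 = (2*K*(4 + K) + 8)*2 = (8 + 2*K*(4 + K))*2 = 16 + 4*K*(4 + K))
O(-24 + 99) + q(137, -64) = (16 + 4*(-24 + 99)² + 16*(-24 + 99)) + 137*(1 + 137² + 2*137)/(2 + 137) = (16 + 4*75² + 16*75) + 137*(1 + 18769 + 274)/139 = (16 + 4*5625 + 1200) + 137*(1/139)*19044 = (16 + 22500 + 1200) + 2609028/139 = 23716 + 2609028/139 = 5905552/139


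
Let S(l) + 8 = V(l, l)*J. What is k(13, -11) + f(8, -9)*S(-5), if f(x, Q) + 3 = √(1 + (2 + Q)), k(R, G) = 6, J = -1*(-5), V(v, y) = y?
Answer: 105 - 33*I*√6 ≈ 105.0 - 80.833*I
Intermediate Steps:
J = 5
S(l) = -8 + 5*l (S(l) = -8 + l*5 = -8 + 5*l)
f(x, Q) = -3 + √(3 + Q) (f(x, Q) = -3 + √(1 + (2 + Q)) = -3 + √(3 + Q))
k(13, -11) + f(8, -9)*S(-5) = 6 + (-3 + √(3 - 9))*(-8 + 5*(-5)) = 6 + (-3 + √(-6))*(-8 - 25) = 6 + (-3 + I*√6)*(-33) = 6 + (99 - 33*I*√6) = 105 - 33*I*√6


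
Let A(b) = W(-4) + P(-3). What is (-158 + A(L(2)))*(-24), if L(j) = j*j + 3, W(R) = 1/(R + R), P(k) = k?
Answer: 3867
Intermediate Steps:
W(R) = 1/(2*R)
L(j) = 3 + j² (L(j) = j² + 3 = 3 + j²)
A(b) = -25/8 (A(b) = (½)/(-4) - 3 = (½)*(-¼) - 3 = -⅛ - 3 = -25/8)
(-158 + A(L(2)))*(-24) = (-158 - 25/8)*(-24) = -1289/8*(-24) = 3867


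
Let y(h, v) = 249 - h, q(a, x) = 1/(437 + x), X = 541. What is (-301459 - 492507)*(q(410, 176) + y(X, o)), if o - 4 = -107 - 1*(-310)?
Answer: 142115944170/613 ≈ 2.3184e+8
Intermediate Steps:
o = 207 (o = 4 + (-107 - 1*(-310)) = 4 + (-107 + 310) = 4 + 203 = 207)
(-301459 - 492507)*(q(410, 176) + y(X, o)) = (-301459 - 492507)*(1/(437 + 176) + (249 - 1*541)) = -793966*(1/613 + (249 - 541)) = -793966*(1/613 - 292) = -793966*(-178995/613) = 142115944170/613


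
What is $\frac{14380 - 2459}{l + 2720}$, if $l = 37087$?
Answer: $\frac{11921}{39807} \approx 0.29947$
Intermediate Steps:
$\frac{14380 - 2459}{l + 2720} = \frac{14380 - 2459}{37087 + 2720} = \frac{11921}{39807}$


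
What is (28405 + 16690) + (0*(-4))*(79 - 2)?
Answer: 45095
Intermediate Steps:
(28405 + 16690) + (0*(-4))*(79 - 2) = 45095 + 0*77 = 45095 + 0 = 45095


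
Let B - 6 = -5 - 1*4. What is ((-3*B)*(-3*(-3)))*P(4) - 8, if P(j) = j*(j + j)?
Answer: 2584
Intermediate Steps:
P(j) = 2*j² (P(j) = j*(2*j) = 2*j²)
B = -3 (B = 6 + (-5 - 1*4) = 6 + (-5 - 4) = 6 - 9 = -3)
((-3*B)*(-3*(-3)))*P(4) - 8 = ((-3*(-3))*(-3*(-3)))*(2*4²) - 8 = (9*9)*(2*16) - 8 = 81*32 - 8 = 2592 - 8 = 2584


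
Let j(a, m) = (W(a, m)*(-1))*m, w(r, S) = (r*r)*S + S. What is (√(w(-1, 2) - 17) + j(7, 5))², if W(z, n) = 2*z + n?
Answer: (95 - I*√13)² ≈ 9012.0 - 685.05*I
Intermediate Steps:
w(r, S) = S + S*r² (w(r, S) = r²*S + S = S*r² + S = S + S*r²)
W(z, n) = n + 2*z
j(a, m) = m*(-m - 2*a) (j(a, m) = ((m + 2*a)*(-1))*m = (-m - 2*a)*m = m*(-m - 2*a))
(√(w(-1, 2) - 17) + j(7, 5))² = (√(2*(1 + (-1)²) - 17) - 1*5*(5 + 2*7))² = (√(2*(1 + 1) - 17) - 1*5*(5 + 14))² = (√(2*2 - 17) - 1*5*19)² = (√(4 - 17) - 95)² = (√(-13) - 95)² = (I*√13 - 95)² = (-95 + I*√13)²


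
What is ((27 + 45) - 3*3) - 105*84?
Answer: -8757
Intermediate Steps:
((27 + 45) - 3*3) - 105*84 = (72 - 9) - 8820 = 63 - 8820 = -8757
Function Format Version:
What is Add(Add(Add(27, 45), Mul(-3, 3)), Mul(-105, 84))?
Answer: -8757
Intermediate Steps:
Add(Add(Add(27, 45), Mul(-3, 3)), Mul(-105, 84)) = Add(Add(72, -9), -8820) = Add(63, -8820) = -8757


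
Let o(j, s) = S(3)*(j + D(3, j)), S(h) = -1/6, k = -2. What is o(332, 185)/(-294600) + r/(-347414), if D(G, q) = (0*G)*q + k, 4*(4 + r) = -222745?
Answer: 821272771/5117408220 ≈ 0.16049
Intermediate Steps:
r = -222761/4 (r = -4 + (1/4)*(-222745) = -4 - 222745/4 = -222761/4 ≈ -55690.)
D(G, q) = -2 (D(G, q) = (0*G)*q - 2 = 0*q - 2 = 0 - 2 = -2)
S(h) = -1/6 (S(h) = -1*1/6 = -1/6)
o(j, s) = 1/3 - j/6 (o(j, s) = -(j - 2)/6 = -(-2 + j)/6 = 1/3 - j/6)
o(332, 185)/(-294600) + r/(-347414) = (1/3 - 1/6*332)/(-294600) - 222761/4/(-347414) = (1/3 - 166/3)*(-1/294600) - 222761/4*(-1/347414) = -55*(-1/294600) + 222761/1389656 = 11/58920 + 222761/1389656 = 821272771/5117408220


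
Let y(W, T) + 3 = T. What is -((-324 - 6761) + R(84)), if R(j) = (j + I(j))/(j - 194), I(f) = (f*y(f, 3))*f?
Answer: 389717/55 ≈ 7085.8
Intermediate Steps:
y(W, T) = -3 + T
I(f) = 0 (I(f) = (f*(-3 + 3))*f = (f*0)*f = 0*f = 0)
R(j) = j/(-194 + j) (R(j) = (j + 0)/(j - 194) = j/(-194 + j))
-((-324 - 6761) + R(84)) = -((-324 - 6761) + 84/(-194 + 84)) = -(-7085 + 84/(-110)) = -(-7085 + 84*(-1/110)) = -(-7085 - 42/55) = -1*(-389717/55) = 389717/55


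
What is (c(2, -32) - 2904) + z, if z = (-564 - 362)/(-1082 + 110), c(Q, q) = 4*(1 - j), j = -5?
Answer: -1399217/486 ≈ -2879.0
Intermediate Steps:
c(Q, q) = 24 (c(Q, q) = 4*(1 - 1*(-5)) = 4*(1 + 5) = 4*6 = 24)
z = 463/486 (z = -926/(-972) = -926*(-1/972) = 463/486 ≈ 0.95267)
(c(2, -32) - 2904) + z = (24 - 2904) + 463/486 = -2880 + 463/486 = -1399217/486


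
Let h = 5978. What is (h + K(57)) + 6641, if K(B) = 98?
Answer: 12717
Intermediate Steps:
(h + K(57)) + 6641 = (5978 + 98) + 6641 = 6076 + 6641 = 12717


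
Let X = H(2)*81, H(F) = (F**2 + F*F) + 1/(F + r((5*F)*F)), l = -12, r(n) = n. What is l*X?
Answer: -86022/11 ≈ -7820.2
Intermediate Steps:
H(F) = 1/(F + 5*F**2) + 2*F**2 (H(F) = (F**2 + F*F) + 1/(F + (5*F)*F) = (F**2 + F**2) + 1/(F + 5*F**2) = 2*F**2 + 1/(F + 5*F**2) = 1/(F + 5*F**2) + 2*F**2)
X = 14337/22 (X = ((1 + 2*2**3 + 10*2**4)/(2*(1 + 5*2)))*81 = ((1 + 2*8 + 10*16)/(2*(1 + 10)))*81 = ((1/2)*(1 + 16 + 160)/11)*81 = ((1/2)*(1/11)*177)*81 = (177/22)*81 = 14337/22 ≈ 651.68)
l*X = -12*14337/22 = -86022/11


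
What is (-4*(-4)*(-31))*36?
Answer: -17856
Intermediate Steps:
(-4*(-4)*(-31))*36 = (16*(-31))*36 = -496*36 = -17856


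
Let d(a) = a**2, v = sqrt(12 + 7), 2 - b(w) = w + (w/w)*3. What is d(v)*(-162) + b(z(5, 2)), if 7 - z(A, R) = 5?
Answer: -3081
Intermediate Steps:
z(A, R) = 2 (z(A, R) = 7 - 1*5 = 7 - 5 = 2)
b(w) = -1 - w (b(w) = 2 - (w + (w/w)*3) = 2 - (w + 1*3) = 2 - (w + 3) = 2 - (3 + w) = 2 + (-3 - w) = -1 - w)
v = sqrt(19) ≈ 4.3589
d(v)*(-162) + b(z(5, 2)) = (sqrt(19))**2*(-162) + (-1 - 1*2) = 19*(-162) + (-1 - 2) = -3078 - 3 = -3081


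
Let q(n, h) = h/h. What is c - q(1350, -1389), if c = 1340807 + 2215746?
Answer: 3556552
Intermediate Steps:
q(n, h) = 1
c = 3556553
c - q(1350, -1389) = 3556553 - 1*1 = 3556553 - 1 = 3556552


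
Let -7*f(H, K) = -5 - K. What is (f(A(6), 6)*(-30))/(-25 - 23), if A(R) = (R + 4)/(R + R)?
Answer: 55/56 ≈ 0.98214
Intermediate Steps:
A(R) = (4 + R)/(2*R) (A(R) = (4 + R)/((2*R)) = (4 + R)*(1/(2*R)) = (4 + R)/(2*R))
f(H, K) = 5/7 + K/7 (f(H, K) = -(-5 - K)/7 = 5/7 + K/7)
(f(A(6), 6)*(-30))/(-25 - 23) = ((5/7 + (1/7)*6)*(-30))/(-25 - 23) = ((5/7 + 6/7)*(-30))/(-48) = ((11/7)*(-30))*(-1/48) = -330/7*(-1/48) = 55/56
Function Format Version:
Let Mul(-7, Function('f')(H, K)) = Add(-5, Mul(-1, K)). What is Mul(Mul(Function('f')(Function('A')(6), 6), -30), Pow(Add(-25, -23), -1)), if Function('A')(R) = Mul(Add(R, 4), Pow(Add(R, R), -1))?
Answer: Rational(55, 56) ≈ 0.98214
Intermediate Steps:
Function('A')(R) = Mul(Rational(1, 2), Pow(R, -1), Add(4, R)) (Function('A')(R) = Mul(Add(4, R), Pow(Mul(2, R), -1)) = Mul(Add(4, R), Mul(Rational(1, 2), Pow(R, -1))) = Mul(Rational(1, 2), Pow(R, -1), Add(4, R)))
Function('f')(H, K) = Add(Rational(5, 7), Mul(Rational(1, 7), K)) (Function('f')(H, K) = Mul(Rational(-1, 7), Add(-5, Mul(-1, K))) = Add(Rational(5, 7), Mul(Rational(1, 7), K)))
Mul(Mul(Function('f')(Function('A')(6), 6), -30), Pow(Add(-25, -23), -1)) = Mul(Mul(Add(Rational(5, 7), Mul(Rational(1, 7), 6)), -30), Pow(Add(-25, -23), -1)) = Mul(Mul(Add(Rational(5, 7), Rational(6, 7)), -30), Pow(-48, -1)) = Mul(Mul(Rational(11, 7), -30), Rational(-1, 48)) = Mul(Rational(-330, 7), Rational(-1, 48)) = Rational(55, 56)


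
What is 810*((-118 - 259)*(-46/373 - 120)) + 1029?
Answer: 13682792037/373 ≈ 3.6683e+7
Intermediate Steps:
810*((-118 - 259)*(-46/373 - 120)) + 1029 = 810*(-377*(-46*1/373 - 120)) + 1029 = 810*(-377*(-46/373 - 120)) + 1029 = 810*(-377*(-44806/373)) + 1029 = 810*(16891862/373) + 1029 = 13682408220/373 + 1029 = 13682792037/373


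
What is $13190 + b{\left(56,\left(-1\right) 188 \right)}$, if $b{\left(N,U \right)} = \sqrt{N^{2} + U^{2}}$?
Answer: $13190 + 4 \sqrt{2405} \approx 13386.0$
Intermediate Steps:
$13190 + b{\left(56,\left(-1\right) 188 \right)} = 13190 + \sqrt{56^{2} + \left(\left(-1\right) 188\right)^{2}} = 13190 + \sqrt{3136 + \left(-188\right)^{2}} = 13190 + \sqrt{3136 + 35344} = 13190 + \sqrt{38480} = 13190 + 4 \sqrt{2405}$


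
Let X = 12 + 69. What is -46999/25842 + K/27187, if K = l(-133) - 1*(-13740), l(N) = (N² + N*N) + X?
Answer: -6361255/702566454 ≈ -0.0090543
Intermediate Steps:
X = 81
l(N) = 81 + 2*N² (l(N) = (N² + N*N) + 81 = (N² + N²) + 81 = 2*N² + 81 = 81 + 2*N²)
K = 49199 (K = (81 + 2*(-133)²) - 1*(-13740) = (81 + 2*17689) + 13740 = (81 + 35378) + 13740 = 35459 + 13740 = 49199)
-46999/25842 + K/27187 = -46999/25842 + 49199/27187 = -6361255/702566454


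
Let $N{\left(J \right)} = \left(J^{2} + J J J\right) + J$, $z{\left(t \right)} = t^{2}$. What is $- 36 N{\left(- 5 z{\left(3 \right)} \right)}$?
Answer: $3209220$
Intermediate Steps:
$N{\left(J \right)} = J + J^{2} + J^{3}$ ($N{\left(J \right)} = \left(J^{2} + J^{2} J\right) + J = \left(J^{2} + J^{3}\right) + J = J + J^{2} + J^{3}$)
$- 36 N{\left(- 5 z{\left(3 \right)} \right)} = - 36 - 5 \cdot 3^{2} \left(1 - 5 \cdot 3^{2} + \left(- 5 \cdot 3^{2}\right)^{2}\right) = - 36 \left(-5\right) 9 \left(1 - 45 + \left(\left(-5\right) 9\right)^{2}\right) = - 36 \left(- 45 \left(1 - 45 + \left(-45\right)^{2}\right)\right) = - 36 \left(- 45 \left(1 - 45 + 2025\right)\right) = - 36 \left(\left(-45\right) 1981\right) = \left(-36\right) \left(-89145\right) = 3209220$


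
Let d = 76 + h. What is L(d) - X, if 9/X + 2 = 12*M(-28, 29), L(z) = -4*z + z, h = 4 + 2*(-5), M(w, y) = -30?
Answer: -76011/362 ≈ -209.98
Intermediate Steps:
h = -6 (h = 4 - 10 = -6)
d = 70 (d = 76 - 6 = 70)
L(z) = -3*z
X = -9/362 (X = 9/(-2 + 12*(-30)) = 9/(-2 - 360) = 9/(-362) = 9*(-1/362) = -9/362 ≈ -0.024862)
L(d) - X = -3*70 - 1*(-9/362) = -210 + 9/362 = -76011/362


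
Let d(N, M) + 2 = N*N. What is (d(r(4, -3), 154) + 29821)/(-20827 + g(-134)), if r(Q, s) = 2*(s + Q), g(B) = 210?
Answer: -29823/20617 ≈ -1.4465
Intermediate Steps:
r(Q, s) = 2*Q + 2*s (r(Q, s) = 2*(Q + s) = 2*Q + 2*s)
d(N, M) = -2 + N**2 (d(N, M) = -2 + N*N = -2 + N**2)
(d(r(4, -3), 154) + 29821)/(-20827 + g(-134)) = ((-2 + (2*4 + 2*(-3))**2) + 29821)/(-20827 + 210) = ((-2 + (8 - 6)**2) + 29821)/(-20617) = ((-2 + 2**2) + 29821)*(-1/20617) = ((-2 + 4) + 29821)*(-1/20617) = (2 + 29821)*(-1/20617) = 29823*(-1/20617) = -29823/20617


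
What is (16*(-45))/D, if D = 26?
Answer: -360/13 ≈ -27.692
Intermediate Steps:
(16*(-45))/D = (16*(-45))/26 = -720*1/26 = -360/13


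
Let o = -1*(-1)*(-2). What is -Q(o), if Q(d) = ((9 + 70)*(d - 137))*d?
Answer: -21962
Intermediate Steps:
o = -2 (o = 1*(-2) = -2)
Q(d) = d*(-10823 + 79*d) (Q(d) = (79*(-137 + d))*d = (-10823 + 79*d)*d = d*(-10823 + 79*d))
-Q(o) = -79*(-2)*(-137 - 2) = -79*(-2)*(-139) = -1*21962 = -21962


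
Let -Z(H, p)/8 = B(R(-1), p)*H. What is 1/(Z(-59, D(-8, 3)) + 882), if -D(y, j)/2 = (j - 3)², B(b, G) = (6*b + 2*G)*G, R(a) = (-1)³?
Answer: 1/882 ≈ 0.0011338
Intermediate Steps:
R(a) = -1
B(b, G) = G*(2*G + 6*b) (B(b, G) = (2*G + 6*b)*G = G*(2*G + 6*b))
D(y, j) = -2*(-3 + j)² (D(y, j) = -2*(j - 3)² = -2*(-3 + j)²)
Z(H, p) = -16*H*p*(-3 + p) (Z(H, p) = -8*2*p*(p + 3*(-1))*H = -8*2*p*(p - 3)*H = -8*2*p*(-3 + p)*H = -16*H*p*(-3 + p))
1/(Z(-59, D(-8, 3)) + 882) = 1/(16*(-59)*(-2*(-3 + 3)²)*(3 - (-2)*(-3 + 3)²) + 882) = 1/(16*(-59)*(-2*0²)*(3 - (-2)*0²) + 882) = 1/(16*(-59)*(-2*0)*(3 - (-2)*0) + 882) = 1/(16*(-59)*0*(3 - 1*0) + 882) = 1/(16*(-59)*0*(3 + 0) + 882) = 1/(16*(-59)*0*3 + 882) = 1/(0 + 882) = 1/882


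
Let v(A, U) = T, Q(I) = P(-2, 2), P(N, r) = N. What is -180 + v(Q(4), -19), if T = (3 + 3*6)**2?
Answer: 261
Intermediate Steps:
Q(I) = -2
T = 441 (T = (3 + 18)**2 = 21**2 = 441)
v(A, U) = 441
-180 + v(Q(4), -19) = -180 + 441 = 261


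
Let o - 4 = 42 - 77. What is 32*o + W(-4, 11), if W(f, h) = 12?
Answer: -980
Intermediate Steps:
o = -31 (o = 4 + (42 - 77) = 4 - 35 = -31)
32*o + W(-4, 11) = 32*(-31) + 12 = -992 + 12 = -980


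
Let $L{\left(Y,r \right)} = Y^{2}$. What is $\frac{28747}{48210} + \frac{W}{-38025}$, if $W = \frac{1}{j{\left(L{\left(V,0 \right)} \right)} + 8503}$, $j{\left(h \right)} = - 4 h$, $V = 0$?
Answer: $\frac{619644600221}{1039171612050} \approx 0.59629$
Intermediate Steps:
$W = \frac{1}{8503}$ ($W = \frac{1}{- 4 \cdot 0^{2} + 8503} = \frac{1}{\left(-4\right) 0 + 8503} = \frac{1}{0 + 8503} = \frac{1}{8503} \approx 0.00011761$)
$\frac{28747}{48210} + \frac{W}{-38025} = \frac{28747}{48210} + \frac{1}{8503 \left(-38025\right)} = 28747 \cdot \frac{1}{48210} + \frac{1}{8503} \left(- \frac{1}{38025}\right) = \frac{28747}{48210} - \frac{1}{323326575} = \frac{619644600221}{1039171612050}$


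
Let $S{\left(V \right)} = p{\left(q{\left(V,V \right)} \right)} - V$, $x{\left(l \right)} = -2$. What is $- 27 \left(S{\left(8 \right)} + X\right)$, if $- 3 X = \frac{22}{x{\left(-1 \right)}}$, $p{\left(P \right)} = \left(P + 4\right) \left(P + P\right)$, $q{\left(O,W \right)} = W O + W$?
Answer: $-295371$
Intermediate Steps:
$q{\left(O,W \right)} = W + O W$ ($q{\left(O,W \right)} = O W + W = W + O W$)
$p{\left(P \right)} = 2 P \left(4 + P\right)$ ($p{\left(P \right)} = \left(4 + P\right) 2 P = 2 P \left(4 + P\right)$)
$S{\left(V \right)} = - V + 2 V \left(1 + V\right) \left(4 + V \left(1 + V\right)\right)$ ($S{\left(V \right)} = 2 V \left(1 + V\right) \left(4 + V \left(1 + V\right)\right) - V = - V + 2 V \left(1 + V\right) \left(4 + V \left(1 + V\right)\right)$)
$X = \frac{11}{3}$ ($X = - \frac{22 \frac{1}{-2}}{3} = - \frac{22 \left(- \frac{1}{2}\right)}{3} = \left(- \frac{1}{3}\right) \left(-11\right) = \frac{11}{3} \approx 3.6667$)
$- 27 \left(S{\left(8 \right)} + X\right) = - 27 \left(8 \left(-1 + 2 \left(1 + 8\right) \left(4 + 8 \left(1 + 8\right)\right)\right) + \frac{11}{3}\right) = - 27 \left(8 \left(-1 + 2 \cdot 9 \left(4 + 8 \cdot 9\right)\right) + \frac{11}{3}\right) = - 27 \left(8 \left(-1 + 2 \cdot 9 \left(4 + 72\right)\right) + \frac{11}{3}\right) = - 27 \left(8 \left(-1 + 2 \cdot 9 \cdot 76\right) + \frac{11}{3}\right) = - 27 \left(8 \left(-1 + 1368\right) + \frac{11}{3}\right) = - 27 \left(8 \cdot 1367 + \frac{11}{3}\right) = - 27 \left(10936 + \frac{11}{3}\right) = \left(-27\right) \frac{32819}{3} = -295371$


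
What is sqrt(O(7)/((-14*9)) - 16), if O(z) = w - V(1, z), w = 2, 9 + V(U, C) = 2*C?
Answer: I*sqrt(28182)/42 ≈ 3.997*I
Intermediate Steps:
V(U, C) = -9 + 2*C
O(z) = 11 - 2*z (O(z) = 2 - (-9 + 2*z) = 2 + (9 - 2*z) = 11 - 2*z)
sqrt(O(7)/((-14*9)) - 16) = sqrt((11 - 2*7)/((-14*9)) - 16) = sqrt((11 - 14)/(-126) - 16) = sqrt(-3*(-1/126) - 16) = sqrt(1/42 - 16) = sqrt(-671/42) = I*sqrt(28182)/42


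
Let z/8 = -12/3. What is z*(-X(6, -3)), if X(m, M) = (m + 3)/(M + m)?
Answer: 96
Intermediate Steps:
X(m, M) = (3 + m)/(M + m)
z = -32 (z = 8*(-12/3) = 8*(-12*⅓) = 8*(-4) = -32)
z*(-X(6, -3)) = -(-32)*(3 + 6)/(-3 + 6) = -(-32)*9/3 = -(-32)*(⅓)*9 = -(-32)*3 = -32*(-3) = 96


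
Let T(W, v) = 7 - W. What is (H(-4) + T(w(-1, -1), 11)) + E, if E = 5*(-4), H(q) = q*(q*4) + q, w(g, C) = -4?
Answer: 51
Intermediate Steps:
H(q) = q + 4*q² (H(q) = q*(4*q) + q = 4*q² + q = q + 4*q²)
E = -20
(H(-4) + T(w(-1, -1), 11)) + E = (-4*(1 + 4*(-4)) + (7 - 1*(-4))) - 20 = (-4*(1 - 16) + (7 + 4)) - 20 = (-4*(-15) + 11) - 20 = (60 + 11) - 20 = 71 - 20 = 51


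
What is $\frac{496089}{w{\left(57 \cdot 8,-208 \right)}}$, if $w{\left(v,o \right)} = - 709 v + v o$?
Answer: $- \frac{165363}{139384} \approx -1.1864$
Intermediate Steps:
$w{\left(v,o \right)} = - 709 v + o v$
$\frac{496089}{w{\left(57 \cdot 8,-208 \right)}} = \frac{496089}{57 \cdot 8 \left(-709 - 208\right)} = \frac{496089}{456 \left(-917\right)} = \frac{496089}{-418152} = 496089 \left(- \frac{1}{418152}\right) = - \frac{165363}{139384}$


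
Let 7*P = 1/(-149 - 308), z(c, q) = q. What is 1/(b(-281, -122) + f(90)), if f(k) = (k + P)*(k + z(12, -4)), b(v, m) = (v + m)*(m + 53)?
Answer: 3199/113714767 ≈ 2.8132e-5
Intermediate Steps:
P = -1/3199 (P = 1/(7*(-149 - 308)) = (⅐)/(-457) = (⅐)*(-1/457) = -1/3199 ≈ -0.00031260)
b(v, m) = (53 + m)*(m + v) (b(v, m) = (m + v)*(53 + m) = (53 + m)*(m + v))
f(k) = (-4 + k)*(-1/3199 + k) (f(k) = (k - 1/3199)*(k - 4) = (-1/3199 + k)*(-4 + k) = (-4 + k)*(-1/3199 + k))
1/(b(-281, -122) + f(90)) = 1/(((-122)² + 53*(-122) + 53*(-281) - 122*(-281)) + (4/3199 + 90² - 12797/3199*90)) = 1/((14884 - 6466 - 14893 + 34282) + (4/3199 + 8100 - 1151730/3199)) = 1/(27807 + 24760174/3199) = 1/(113714767/3199) = 3199/113714767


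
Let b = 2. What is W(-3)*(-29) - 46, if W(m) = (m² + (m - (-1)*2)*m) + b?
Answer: -452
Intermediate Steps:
W(m) = 2 + m² + m*(2 + m) (W(m) = (m² + (m - (-1)*2)*m) + 2 = (m² + (m - 1*(-2))*m) + 2 = (m² + (m + 2)*m) + 2 = (m² + (2 + m)*m) + 2 = (m² + m*(2 + m)) + 2 = 2 + m² + m*(2 + m))
W(-3)*(-29) - 46 = (2 + 2*(-3) + 2*(-3)²)*(-29) - 46 = (2 - 6 + 2*9)*(-29) - 46 = (2 - 6 + 18)*(-29) - 46 = 14*(-29) - 46 = -406 - 46 = -452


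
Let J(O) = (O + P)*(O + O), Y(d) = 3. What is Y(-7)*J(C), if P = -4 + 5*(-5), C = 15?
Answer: -1260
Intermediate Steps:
P = -29 (P = -4 - 25 = -29)
J(O) = 2*O*(-29 + O) (J(O) = (O - 29)*(O + O) = (-29 + O)*(2*O) = 2*O*(-29 + O))
Y(-7)*J(C) = 3*(2*15*(-29 + 15)) = 3*(2*15*(-14)) = 3*(-420) = -1260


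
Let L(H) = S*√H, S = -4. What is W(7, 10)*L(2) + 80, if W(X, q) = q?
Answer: 80 - 40*√2 ≈ 23.431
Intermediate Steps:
L(H) = -4*√H
W(7, 10)*L(2) + 80 = 10*(-4*√2) + 80 = -40*√2 + 80 = 80 - 40*√2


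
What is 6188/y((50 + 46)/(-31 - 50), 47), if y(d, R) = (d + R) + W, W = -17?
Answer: 83538/389 ≈ 214.75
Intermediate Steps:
y(d, R) = -17 + R + d (y(d, R) = (d + R) - 17 = (R + d) - 17 = -17 + R + d)
6188/y((50 + 46)/(-31 - 50), 47) = 6188/(-17 + 47 + (50 + 46)/(-31 - 50)) = 6188/(-17 + 47 + 96/(-81)) = 6188/(-17 + 47 + 96*(-1/81)) = 6188/(-17 + 47 - 32/27) = 6188/(778/27) = 6188*(27/778) = 83538/389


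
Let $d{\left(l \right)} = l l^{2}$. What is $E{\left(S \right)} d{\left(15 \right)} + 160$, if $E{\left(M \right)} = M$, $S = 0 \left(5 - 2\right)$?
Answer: $160$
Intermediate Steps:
$S = 0$ ($S = 0 \cdot 3 = 0$)
$d{\left(l \right)} = l^{3}$
$E{\left(S \right)} d{\left(15 \right)} + 160 = 0 \cdot 15^{3} + 160 = 0 \cdot 3375 + 160 = 0 + 160 = 160$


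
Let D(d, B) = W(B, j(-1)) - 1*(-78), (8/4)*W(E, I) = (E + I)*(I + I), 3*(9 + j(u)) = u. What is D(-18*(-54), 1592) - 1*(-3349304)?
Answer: 30011494/9 ≈ 3.3346e+6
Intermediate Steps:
j(u) = -9 + u/3
W(E, I) = I*(E + I) (W(E, I) = ((E + I)*(I + I))/2 = ((E + I)*(2*I))/2 = (2*I*(E + I))/2 = I*(E + I))
D(d, B) = 1486/9 - 28*B/3 (D(d, B) = (-9 + (⅓)*(-1))*(B + (-9 + (⅓)*(-1))) - 1*(-78) = (-9 - ⅓)*(B + (-9 - ⅓)) + 78 = -28*(B - 28/3)/3 + 78 = -28*(-28/3 + B)/3 + 78 = (784/9 - 28*B/3) + 78 = 1486/9 - 28*B/3)
D(-18*(-54), 1592) - 1*(-3349304) = (1486/9 - 28/3*1592) - 1*(-3349304) = (1486/9 - 44576/3) + 3349304 = -132242/9 + 3349304 = 30011494/9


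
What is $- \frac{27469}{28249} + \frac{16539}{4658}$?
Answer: $\frac{26096893}{10121834} \approx 2.5783$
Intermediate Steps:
$- \frac{27469}{28249} + \frac{16539}{4658} = \left(-27469\right) \frac{1}{28249} + 16539 \cdot \frac{1}{4658} = - \frac{2113}{2173} + \frac{16539}{4658} = \frac{26096893}{10121834}$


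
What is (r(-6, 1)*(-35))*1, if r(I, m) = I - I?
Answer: 0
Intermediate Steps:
r(I, m) = 0
(r(-6, 1)*(-35))*1 = (0*(-35))*1 = 0*1 = 0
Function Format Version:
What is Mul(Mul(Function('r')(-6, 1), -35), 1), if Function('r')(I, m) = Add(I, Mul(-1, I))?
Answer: 0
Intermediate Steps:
Function('r')(I, m) = 0
Mul(Mul(Function('r')(-6, 1), -35), 1) = Mul(Mul(0, -35), 1) = Mul(0, 1) = 0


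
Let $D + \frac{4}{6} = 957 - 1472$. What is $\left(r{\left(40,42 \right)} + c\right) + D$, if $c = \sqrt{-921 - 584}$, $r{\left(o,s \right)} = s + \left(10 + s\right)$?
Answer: $- \frac{1265}{3} + i \sqrt{1505} \approx -421.67 + 38.794 i$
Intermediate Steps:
$r{\left(o,s \right)} = 10 + 2 s$
$D = - \frac{1547}{3}$ ($D = - \frac{2}{3} + \left(957 - 1472\right) = - \frac{2}{3} - 515 = - \frac{1547}{3} \approx -515.67$)
$c = i \sqrt{1505}$ ($c = \sqrt{-1505} = i \sqrt{1505} \approx 38.794 i$)
$\left(r{\left(40,42 \right)} + c\right) + D = \left(\left(10 + 2 \cdot 42\right) + i \sqrt{1505}\right) - \frac{1547}{3} = \left(\left(10 + 84\right) + i \sqrt{1505}\right) - \frac{1547}{3} = \left(94 + i \sqrt{1505}\right) - \frac{1547}{3} = - \frac{1265}{3} + i \sqrt{1505}$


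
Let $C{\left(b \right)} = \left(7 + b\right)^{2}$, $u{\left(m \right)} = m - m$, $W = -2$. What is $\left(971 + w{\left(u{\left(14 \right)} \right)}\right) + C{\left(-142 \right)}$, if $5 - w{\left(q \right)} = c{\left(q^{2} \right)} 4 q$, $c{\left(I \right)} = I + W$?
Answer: $19201$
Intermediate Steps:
$u{\left(m \right)} = 0$
$c{\left(I \right)} = -2 + I$ ($c{\left(I \right)} = I - 2 = -2 + I$)
$w{\left(q \right)} = 5 - q \left(-8 + 4 q^{2}\right)$ ($w{\left(q \right)} = 5 - \left(-2 + q^{2}\right) 4 q = 5 - \left(-8 + 4 q^{2}\right) q = 5 - q \left(-8 + 4 q^{2}\right)$)
$\left(971 + w{\left(u{\left(14 \right)} \right)}\right) + C{\left(-142 \right)} = \left(971 + \left(5 - 0 \left(-2 + 0^{2}\right)\right)\right) + \left(7 - 142\right)^{2} = \left(971 + \left(5 - 0 \left(-2 + 0\right)\right)\right) + \left(-135\right)^{2} = \left(971 + \left(5 - 0 \left(-2\right)\right)\right) + 18225 = \left(971 + \left(5 + 0\right)\right) + 18225 = \left(971 + 5\right) + 18225 = 976 + 18225 = 19201$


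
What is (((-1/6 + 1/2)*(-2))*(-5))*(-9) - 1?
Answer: -31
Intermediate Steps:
(((-1/6 + 1/2)*(-2))*(-5))*(-9) - 1 = (((1/3)*(-2))*(-5))*(-9) - 1 = -2/3*(-5)*(-9) - 1 = (10/3)*(-9) - 1 = -30 - 1 = -31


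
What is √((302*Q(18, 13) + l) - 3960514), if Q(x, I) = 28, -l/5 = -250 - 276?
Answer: 2*I*√987357 ≈ 1987.3*I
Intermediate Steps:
l = 2630 (l = -5*(-250 - 276) = -5*(-526) = 2630)
√((302*Q(18, 13) + l) - 3960514) = √((302*28 + 2630) - 3960514) = √((8456 + 2630) - 3960514) = √(11086 - 3960514) = √(-3949428) = 2*I*√987357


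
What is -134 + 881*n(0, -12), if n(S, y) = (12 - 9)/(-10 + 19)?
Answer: 479/3 ≈ 159.67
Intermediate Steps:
n(S, y) = ⅓ (n(S, y) = 3/9 = 3*(⅑) = ⅓)
-134 + 881*n(0, -12) = -134 + 881*(⅓) = -134 + 881/3 = 479/3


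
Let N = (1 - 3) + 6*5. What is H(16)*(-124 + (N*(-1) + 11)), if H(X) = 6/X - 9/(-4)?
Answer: -2961/8 ≈ -370.13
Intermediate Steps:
H(X) = 9/4 + 6/X (H(X) = 6/X - 9*(-¼) = 6/X + 9/4 = 9/4 + 6/X)
N = 28 (N = -2 + 30 = 28)
H(16)*(-124 + (N*(-1) + 11)) = (9/4 + 6/16)*(-124 + (28*(-1) + 11)) = (9/4 + 6*(1/16))*(-124 + (-28 + 11)) = (9/4 + 3/8)*(-124 - 17) = (21/8)*(-141) = -2961/8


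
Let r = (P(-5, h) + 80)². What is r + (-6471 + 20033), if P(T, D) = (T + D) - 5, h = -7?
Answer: 17531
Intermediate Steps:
P(T, D) = -5 + D + T (P(T, D) = (D + T) - 5 = -5 + D + T)
r = 3969 (r = ((-5 - 7 - 5) + 80)² = (-17 + 80)² = 63² = 3969)
r + (-6471 + 20033) = 3969 + (-6471 + 20033) = 3969 + 13562 = 17531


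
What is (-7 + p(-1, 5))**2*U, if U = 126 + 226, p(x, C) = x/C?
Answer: 456192/25 ≈ 18248.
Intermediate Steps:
U = 352
(-7 + p(-1, 5))**2*U = (-7 - 1/5)**2*352 = (-36/5)**2*352 = (1296/25)*352 = 456192/25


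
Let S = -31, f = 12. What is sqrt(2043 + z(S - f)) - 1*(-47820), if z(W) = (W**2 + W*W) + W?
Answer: 47820 + sqrt(5698) ≈ 47896.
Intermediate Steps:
z(W) = W + 2*W**2 (z(W) = (W**2 + W**2) + W = 2*W**2 + W = W + 2*W**2)
sqrt(2043 + z(S - f)) - 1*(-47820) = sqrt(2043 + (-31 - 1*12)*(1 + 2*(-31 - 1*12))) - 1*(-47820) = sqrt(2043 + (-31 - 12)*(1 + 2*(-31 - 12))) + 47820 = sqrt(2043 - 43*(1 + 2*(-43))) + 47820 = sqrt(2043 - 43*(1 - 86)) + 47820 = sqrt(2043 - 43*(-85)) + 47820 = sqrt(2043 + 3655) + 47820 = sqrt(5698) + 47820 = 47820 + sqrt(5698)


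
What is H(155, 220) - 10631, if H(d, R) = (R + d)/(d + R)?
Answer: -10630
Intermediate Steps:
H(d, R) = 1 (H(d, R) = (R + d)/(R + d) = 1)
H(155, 220) - 10631 = 1 - 10631 = -10630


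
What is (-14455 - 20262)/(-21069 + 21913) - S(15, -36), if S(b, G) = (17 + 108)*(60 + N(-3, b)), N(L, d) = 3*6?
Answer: -8263717/844 ≈ -9791.1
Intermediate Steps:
N(L, d) = 18
S(b, G) = 9750 (S(b, G) = (17 + 108)*(60 + 18) = 125*78 = 9750)
(-14455 - 20262)/(-21069 + 21913) - S(15, -36) = (-14455 - 20262)/(-21069 + 21913) - 1*9750 = -34717/844 - 9750 = -8263717/844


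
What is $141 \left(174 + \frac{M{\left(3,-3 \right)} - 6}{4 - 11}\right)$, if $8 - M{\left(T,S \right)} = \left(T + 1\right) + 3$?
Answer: $\frac{172443}{7} \approx 24635.0$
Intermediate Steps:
$M{\left(T,S \right)} = 4 - T$ ($M{\left(T,S \right)} = 8 - \left(\left(T + 1\right) + 3\right) = 8 - \left(\left(1 + T\right) + 3\right) = 8 - \left(4 + T\right) = 4 - T$)
$141 \left(174 + \frac{M{\left(3,-3 \right)} - 6}{4 - 11}\right) = 141 \left(174 + \frac{\left(4 - 3\right) - 6}{4 - 11}\right) = 141 \left(174 + \frac{\left(4 - 3\right) - 6}{-7}\right) = 141 \left(174 + \left(1 - 6\right) \left(- \frac{1}{7}\right)\right) = 141 \left(174 - - \frac{5}{7}\right) = 141 \left(174 + \frac{5}{7}\right) = 141 \cdot \frac{1223}{7} = \frac{172443}{7}$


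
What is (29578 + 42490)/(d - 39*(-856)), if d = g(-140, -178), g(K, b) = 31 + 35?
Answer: 36034/16725 ≈ 2.1545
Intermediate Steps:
g(K, b) = 66
d = 66
(29578 + 42490)/(d - 39*(-856)) = (29578 + 42490)/(66 - 39*(-856)) = 72068/(66 + 33384) = 72068/33450 = 72068*(1/33450) = 36034/16725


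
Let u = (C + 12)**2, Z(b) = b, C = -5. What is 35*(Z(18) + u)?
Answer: 2345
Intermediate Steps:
u = 49 (u = (-5 + 12)**2 = 7**2 = 49)
35*(Z(18) + u) = 35*(18 + 49) = 35*67 = 2345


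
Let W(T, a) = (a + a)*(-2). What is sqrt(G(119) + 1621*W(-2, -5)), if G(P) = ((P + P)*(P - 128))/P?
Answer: sqrt(32402) ≈ 180.01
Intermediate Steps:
W(T, a) = -4*a (W(T, a) = (2*a)*(-2) = -4*a)
G(P) = -256 + 2*P (G(P) = ((2*P)*(-128 + P))/P = (2*P*(-128 + P))/P = -256 + 2*P)
sqrt(G(119) + 1621*W(-2, -5)) = sqrt((-256 + 2*119) + 1621*(-4*(-5))) = sqrt((-256 + 238) + 1621*20) = sqrt(-18 + 32420) = sqrt(32402)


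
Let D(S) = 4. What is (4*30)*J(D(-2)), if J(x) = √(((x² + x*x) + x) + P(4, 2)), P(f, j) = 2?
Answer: 120*√38 ≈ 739.73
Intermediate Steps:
J(x) = √(2 + x + 2*x²) (J(x) = √(((x² + x*x) + x) + 2) = √(((x² + x²) + x) + 2) = √((2*x² + x) + 2) = √((x + 2*x²) + 2) = √(2 + x + 2*x²))
(4*30)*J(D(-2)) = (4*30)*√(2 + 4 + 2*4²) = 120*√(2 + 4 + 2*16) = 120*√(2 + 4 + 32) = 120*√38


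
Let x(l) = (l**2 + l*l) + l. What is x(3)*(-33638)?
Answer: -706398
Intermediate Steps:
x(l) = l + 2*l**2 (x(l) = (l**2 + l**2) + l = 2*l**2 + l = l + 2*l**2)
x(3)*(-33638) = (3*(1 + 2*3))*(-33638) = (3*(1 + 6))*(-33638) = (3*7)*(-33638) = 21*(-33638) = -706398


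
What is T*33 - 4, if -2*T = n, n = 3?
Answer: -107/2 ≈ -53.500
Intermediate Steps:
T = -3/2 (T = -½*3 = -3/2 ≈ -1.5000)
T*33 - 4 = -3/2*33 - 4 = -99/2 - 4 = -107/2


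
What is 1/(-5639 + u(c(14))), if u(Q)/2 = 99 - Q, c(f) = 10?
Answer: -1/5461 ≈ -0.00018312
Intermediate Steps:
u(Q) = 198 - 2*Q (u(Q) = 2*(99 - Q) = 198 - 2*Q)
1/(-5639 + u(c(14))) = 1/(-5639 + (198 - 2*10)) = 1/(-5639 + (198 - 20)) = 1/(-5639 + 178) = 1/(-5461) = -1/5461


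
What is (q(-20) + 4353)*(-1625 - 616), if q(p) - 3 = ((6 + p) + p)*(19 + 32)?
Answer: -5875902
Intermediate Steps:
q(p) = 309 + 102*p (q(p) = 3 + ((6 + p) + p)*(19 + 32) = 3 + (6 + 2*p)*51 = 3 + (306 + 102*p) = 309 + 102*p)
(q(-20) + 4353)*(-1625 - 616) = ((309 + 102*(-20)) + 4353)*(-1625 - 616) = ((309 - 2040) + 4353)*(-2241) = (-1731 + 4353)*(-2241) = 2622*(-2241) = -5875902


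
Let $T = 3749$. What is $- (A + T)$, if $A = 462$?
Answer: $-4211$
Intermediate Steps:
$- (A + T) = - (462 + 3749) = \left(-1\right) 4211 = -4211$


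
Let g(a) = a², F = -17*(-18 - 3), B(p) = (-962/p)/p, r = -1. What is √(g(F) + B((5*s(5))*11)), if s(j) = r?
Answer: √385532263/55 ≈ 357.00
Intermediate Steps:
s(j) = -1
B(p) = -962/p²
F = 357 (F = -17*(-21) = 357)
√(g(F) + B((5*s(5))*11)) = √(357² - 962/((5*(-1))*11)²) = √(127449 - 962/(-5*11)²) = √(127449 - 962/(-55)²) = √(127449 - 962*1/3025) = √(127449 - 962/3025) = √(385532263/3025) = √385532263/55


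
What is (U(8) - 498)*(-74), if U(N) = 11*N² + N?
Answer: -15836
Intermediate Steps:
U(N) = N + 11*N²
(U(8) - 498)*(-74) = (8*(1 + 11*8) - 498)*(-74) = (8*(1 + 88) - 498)*(-74) = (8*89 - 498)*(-74) = (712 - 498)*(-74) = 214*(-74) = -15836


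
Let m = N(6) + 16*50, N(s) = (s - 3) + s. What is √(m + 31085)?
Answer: √31894 ≈ 178.59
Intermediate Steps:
N(s) = -3 + 2*s (N(s) = (-3 + s) + s = -3 + 2*s)
m = 809 (m = (-3 + 2*6) + 16*50 = (-3 + 12) + 800 = 9 + 800 = 809)
√(m + 31085) = √(809 + 31085) = √31894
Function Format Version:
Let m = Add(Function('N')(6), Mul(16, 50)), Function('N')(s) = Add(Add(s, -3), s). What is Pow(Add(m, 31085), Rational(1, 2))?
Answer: Pow(31894, Rational(1, 2)) ≈ 178.59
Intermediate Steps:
Function('N')(s) = Add(-3, Mul(2, s)) (Function('N')(s) = Add(Add(-3, s), s) = Add(-3, Mul(2, s)))
m = 809 (m = Add(Add(-3, Mul(2, 6)), Mul(16, 50)) = Add(Add(-3, 12), 800) = Add(9, 800) = 809)
Pow(Add(m, 31085), Rational(1, 2)) = Pow(Add(809, 31085), Rational(1, 2)) = Pow(31894, Rational(1, 2))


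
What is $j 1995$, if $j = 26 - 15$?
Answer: $21945$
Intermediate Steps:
$j = 11$ ($j = 26 - 15 = 11$)
$j 1995 = 11 \cdot 1995 = 21945$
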